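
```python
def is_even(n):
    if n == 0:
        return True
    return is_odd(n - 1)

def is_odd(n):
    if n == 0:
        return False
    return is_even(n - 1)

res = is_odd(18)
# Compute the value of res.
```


is_odd(18)
= is_even(17)
= is_odd(16)
= is_even(15)
= is_odd(14)
= is_even(13)
= is_odd(12)
= is_even(11)
= is_odd(10)
= is_even(9)
= is_odd(8)
= is_even(7)
= is_odd(6)
= is_even(5)
= is_odd(4)
= is_even(3)
= is_odd(2)
= is_even(1)
= is_odd(0)
n == 0: return False
= False


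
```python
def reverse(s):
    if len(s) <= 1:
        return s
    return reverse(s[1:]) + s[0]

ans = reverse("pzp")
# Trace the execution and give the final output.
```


reverse("pzp")
= reverse("zp") + "p"
= reverse("p") + "z" + "p"
= "p" + "z" + "p"
= "pzp"


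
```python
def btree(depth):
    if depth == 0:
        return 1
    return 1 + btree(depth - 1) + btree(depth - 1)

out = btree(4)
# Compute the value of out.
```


btree(4)
= 1 + btree(3) + btree(3)
= 1 + 2 * btree(3)
btree(k) = 2^(k+1) - 1
btree(0) = 1
btree(1) = 3
btree(2) = 7
btree(3) = 15
btree(4) = 31
btree(4) = 2^5 - 1 = 31


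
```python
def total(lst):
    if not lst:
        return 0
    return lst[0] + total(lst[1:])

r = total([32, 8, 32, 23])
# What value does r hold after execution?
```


total([32, 8, 32, 23])
= 32 + total([8, 32, 23])
= 32 + 8 + total([32, 23])
= 32 + 8 + 32 + total([23])
= 32 + 8 + 32 + 23 + total([])
= 32 + 8 + 32 + 23 + 0
= 95


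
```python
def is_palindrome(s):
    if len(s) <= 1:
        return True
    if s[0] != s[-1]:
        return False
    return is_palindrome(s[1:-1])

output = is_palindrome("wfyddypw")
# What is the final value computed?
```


is_palindrome("wfyddypw")
"wfyddypw": s[0]='w' == s[-1]='w' -> is_palindrome("fyddyp")
"fyddyp": s[0]='f' != s[-1]='p' -> False
= False


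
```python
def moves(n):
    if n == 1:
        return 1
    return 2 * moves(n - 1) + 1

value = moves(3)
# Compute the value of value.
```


moves(3)
= 2 * moves(2) + 1
= 2 * (2 * moves(1) + 1) + 1
Now compute bottom-up:
moves(1) = 1
moves(2) = 2 * 1 + 1 = 3
moves(3) = 2 * 3 + 1 = 7
= 7


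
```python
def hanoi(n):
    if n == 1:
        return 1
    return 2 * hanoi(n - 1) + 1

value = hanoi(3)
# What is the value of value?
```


hanoi(3)
= 2 * hanoi(2) + 1
= 2 * (2 * hanoi(1) + 1) + 1
Now compute bottom-up:
hanoi(1) = 1
hanoi(2) = 2 * 1 + 1 = 3
hanoi(3) = 2 * 3 + 1 = 7
= 7


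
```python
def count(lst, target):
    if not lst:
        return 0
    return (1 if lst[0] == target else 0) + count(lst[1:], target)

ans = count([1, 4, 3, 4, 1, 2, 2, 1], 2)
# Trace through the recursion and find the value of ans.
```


count([1, 4, 3, 4, 1, 2, 2, 1], 2)
lst[0]=1 != 2: 0 + count([4, 3, 4, 1, 2, 2, 1], 2)
lst[0]=4 != 2: 0 + count([3, 4, 1, 2, 2, 1], 2)
lst[0]=3 != 2: 0 + count([4, 1, 2, 2, 1], 2)
lst[0]=4 != 2: 0 + count([1, 2, 2, 1], 2)
lst[0]=1 != 2: 0 + count([2, 2, 1], 2)
lst[0]=2 == 2: 1 + count([2, 1], 2)
lst[0]=2 == 2: 1 + count([1], 2)
lst[0]=1 != 2: 0 + count([], 2)
= 2


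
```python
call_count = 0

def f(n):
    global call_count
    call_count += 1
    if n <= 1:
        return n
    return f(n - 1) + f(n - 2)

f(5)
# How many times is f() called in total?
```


f(5) calls f(4) and f(3); each non-base call branches into two more.
Let C(k) = total number of calls made by f(k), including the call to f(k) itself.
Base cases: C(0) = 1, C(1) = 1
Recurrence: C(k) = 1 + C(k-1) + C(k-2)
  C(2) = 1 + C(1) + C(0) = 1 + 1 + 1 = 3
  C(3) = 1 + C(2) + C(1) = 1 + 3 + 1 = 5
  C(4) = 1 + C(3) + C(2) = 1 + 5 + 3 = 9
  C(5) = 1 + C(4) + C(3) = 1 + 9 + 5 = 15
Total calls = C(5) = 15


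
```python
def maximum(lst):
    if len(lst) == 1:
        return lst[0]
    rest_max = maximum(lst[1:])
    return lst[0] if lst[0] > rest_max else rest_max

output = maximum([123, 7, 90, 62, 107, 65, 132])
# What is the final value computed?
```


maximum([123, 7, 90, 62, 107, 65, 132])
= compare 123 with maximum([7, 90, 62, 107, 65, 132])
= compare 7 with maximum([90, 62, 107, 65, 132])
= compare 90 with maximum([62, 107, 65, 132])
= compare 62 with maximum([107, 65, 132])
= compare 107 with maximum([65, 132])
= compare 65 with maximum([132])
Base: maximum([132]) = 132
compare 65 with 132: max = 132
compare 107 with 132: max = 132
compare 62 with 132: max = 132
compare 90 with 132: max = 132
compare 7 with 132: max = 132
compare 123 with 132: max = 132
= 132


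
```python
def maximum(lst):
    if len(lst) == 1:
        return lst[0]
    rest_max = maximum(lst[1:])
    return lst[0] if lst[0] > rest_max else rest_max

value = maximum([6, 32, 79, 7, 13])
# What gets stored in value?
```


maximum([6, 32, 79, 7, 13])
= compare 6 with maximum([32, 79, 7, 13])
= compare 32 with maximum([79, 7, 13])
= compare 79 with maximum([7, 13])
= compare 7 with maximum([13])
Base: maximum([13]) = 13
compare 7 with 13: max = 13
compare 79 with 13: max = 79
compare 32 with 79: max = 79
compare 6 with 79: max = 79
= 79


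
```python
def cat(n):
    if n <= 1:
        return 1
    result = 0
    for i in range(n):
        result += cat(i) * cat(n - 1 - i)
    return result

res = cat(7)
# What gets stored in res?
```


cat(7)
= sum of cat(i) * cat(7-1-i) for i in 0..6
First compute sub-values bottom-up:
  cat(0) = 1, cat(1) = 1
  cat(2) = 1*1 + 1*1 = 2
  cat(3) = 1*2 + 1*1 + 2*1 = 5
  cat(4) = 1*5 + 1*2 + 2*1 + 5*1 = 14
  cat(5) = 1*14 + 1*5 + 2*2 + 5*1 + 14*1 = 42
  cat(6) = 1*42 + 1*14 + 2*5 + 5*2 + 14*1 + 42*1 = 132
Now cat(7):
  cat(0)*cat(6) = 1*132 = 132
  cat(1)*cat(5) = 1*42 = 42
  cat(2)*cat(4) = 2*14 = 28
  cat(3)*cat(3) = 5*5 = 25
  cat(4)*cat(2) = 14*2 = 28
  cat(5)*cat(1) = 42*1 = 42
  cat(6)*cat(0) = 132*1 = 132
= 132 + 42 + 28 + 25 + 28 + 42 + 132
= 429


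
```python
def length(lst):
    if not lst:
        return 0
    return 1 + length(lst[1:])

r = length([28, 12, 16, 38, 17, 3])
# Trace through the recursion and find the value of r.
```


length([28, 12, 16, 38, 17, 3])
= 1 + length([12, 16, 38, 17, 3])
= 1 + 1 + length([16, 38, 17, 3])
= 1 + 1 + 1 + length([38, 17, 3])
= 1 + 1 + 1 + 1 + length([17, 3])
= 1 + 1 + 1 + 1 + 1 + length([3])
= 1 + 1 + 1 + 1 + 1 + 1 + length([])
= 1 + 1 + 1 + 1 + 1 + 1 + 0
= 6


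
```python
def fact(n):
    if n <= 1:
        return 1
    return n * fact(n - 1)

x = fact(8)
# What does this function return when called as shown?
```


fact(8)
= 8 * fact(7)
= 8 * 7 * fact(6)
= 8 * 7 * 6 * fact(5)
= 8 * 7 * 6 * 5 * fact(4)
= 8 * 7 * 6 * 5 * 4 * fact(3)
= 8 * 7 * 6 * 5 * 4 * 3 * fact(2)
= 8 * 7 * 6 * 5 * 4 * 3 * 2 * fact(1)
= 8 * 7 * 6 * 5 * 4 * 3 * 2 * 1
= 40320


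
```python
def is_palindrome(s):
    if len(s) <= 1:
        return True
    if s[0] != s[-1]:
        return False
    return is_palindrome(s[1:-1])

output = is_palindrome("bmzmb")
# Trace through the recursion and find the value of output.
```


is_palindrome("bmzmb")
"bmzmb": s[0]='b' == s[-1]='b' -> is_palindrome("mzm")
"mzm": s[0]='m' == s[-1]='m' -> is_palindrome("z")
"z": len <= 1 -> True
= True


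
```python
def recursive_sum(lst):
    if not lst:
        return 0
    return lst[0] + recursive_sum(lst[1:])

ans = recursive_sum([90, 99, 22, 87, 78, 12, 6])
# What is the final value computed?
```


recursive_sum([90, 99, 22, 87, 78, 12, 6])
= 90 + recursive_sum([99, 22, 87, 78, 12, 6])
= 90 + 99 + recursive_sum([22, 87, 78, 12, 6])
= 90 + 99 + 22 + recursive_sum([87, 78, 12, 6])
= 90 + 99 + 22 + 87 + recursive_sum([78, 12, 6])
= 90 + 99 + 22 + 87 + 78 + recursive_sum([12, 6])
= 90 + 99 + 22 + 87 + 78 + 12 + recursive_sum([6])
= 90 + 99 + 22 + 87 + 78 + 12 + 6 + recursive_sum([])
= 90 + 99 + 22 + 87 + 78 + 12 + 6 + 0
= 394


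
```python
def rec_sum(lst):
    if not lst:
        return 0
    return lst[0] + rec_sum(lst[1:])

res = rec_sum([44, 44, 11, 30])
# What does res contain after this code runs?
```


rec_sum([44, 44, 11, 30])
= 44 + rec_sum([44, 11, 30])
= 44 + 44 + rec_sum([11, 30])
= 44 + 44 + 11 + rec_sum([30])
= 44 + 44 + 11 + 30 + rec_sum([])
= 44 + 44 + 11 + 30 + 0
= 129


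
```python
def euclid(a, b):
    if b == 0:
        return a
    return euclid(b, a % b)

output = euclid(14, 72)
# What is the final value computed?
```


euclid(14, 72)
= euclid(72, 14 % 72) = euclid(72, 14)
= euclid(14, 72 % 14) = euclid(14, 2)
= euclid(2, 14 % 2) = euclid(2, 0)
b == 0, return a = 2


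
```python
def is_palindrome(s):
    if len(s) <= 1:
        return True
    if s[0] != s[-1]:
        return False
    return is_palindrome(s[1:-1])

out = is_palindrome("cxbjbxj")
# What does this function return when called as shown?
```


is_palindrome("cxbjbxj")
"cxbjbxj": s[0]='c' != s[-1]='j' -> False
= False


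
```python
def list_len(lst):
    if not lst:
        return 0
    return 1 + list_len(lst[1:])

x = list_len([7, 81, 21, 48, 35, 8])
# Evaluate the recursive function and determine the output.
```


list_len([7, 81, 21, 48, 35, 8])
= 1 + list_len([81, 21, 48, 35, 8])
= 1 + 1 + list_len([21, 48, 35, 8])
= 1 + 1 + 1 + list_len([48, 35, 8])
= 1 + 1 + 1 + 1 + list_len([35, 8])
= 1 + 1 + 1 + 1 + 1 + list_len([8])
= 1 + 1 + 1 + 1 + 1 + 1 + list_len([])
= 1 + 1 + 1 + 1 + 1 + 1 + 0
= 6


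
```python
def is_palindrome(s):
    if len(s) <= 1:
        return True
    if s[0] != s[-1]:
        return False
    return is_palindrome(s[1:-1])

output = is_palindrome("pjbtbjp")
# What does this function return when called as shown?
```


is_palindrome("pjbtbjp")
"pjbtbjp": s[0]='p' == s[-1]='p' -> is_palindrome("jbtbj")
"jbtbj": s[0]='j' == s[-1]='j' -> is_palindrome("btb")
"btb": s[0]='b' == s[-1]='b' -> is_palindrome("t")
"t": len <= 1 -> True
= True


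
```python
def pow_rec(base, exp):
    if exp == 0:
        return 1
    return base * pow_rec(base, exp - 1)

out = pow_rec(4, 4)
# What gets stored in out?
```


pow_rec(4, 4)
= 4 * pow_rec(4, 3)
= 4 * 4 * pow_rec(4, 2)
= 4 * 4 * 4 * pow_rec(4, 1)
= 4 * 4 * 4 * 4 * pow_rec(4, 0)
= 4 * 4 * 4 * 4 * 1
= 256


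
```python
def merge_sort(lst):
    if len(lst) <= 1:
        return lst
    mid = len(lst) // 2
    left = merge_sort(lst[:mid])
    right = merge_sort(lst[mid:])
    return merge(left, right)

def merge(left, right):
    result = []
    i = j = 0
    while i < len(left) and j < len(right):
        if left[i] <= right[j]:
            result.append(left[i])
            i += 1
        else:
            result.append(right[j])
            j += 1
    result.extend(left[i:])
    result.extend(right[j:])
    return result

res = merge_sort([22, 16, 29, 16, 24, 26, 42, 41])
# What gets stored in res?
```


merge_sort([22, 16, 29, 16, 24, 26, 42, 41])
Split into [22, 16, 29, 16] and [24, 26, 42, 41]
Left sorted: [16, 16, 22, 29]
Right sorted: [24, 26, 41, 42]
Merge [16, 16, 22, 29] and [24, 26, 41, 42]
= [16, 16, 22, 24, 26, 29, 41, 42]


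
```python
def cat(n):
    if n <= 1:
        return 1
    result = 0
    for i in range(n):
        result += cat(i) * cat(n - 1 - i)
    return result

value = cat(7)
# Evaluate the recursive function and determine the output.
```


cat(7)
= sum of cat(i) * cat(7-1-i) for i in 0..6
First compute sub-values bottom-up:
  cat(0) = 1, cat(1) = 1
  cat(2) = 1*1 + 1*1 = 2
  cat(3) = 1*2 + 1*1 + 2*1 = 5
  cat(4) = 1*5 + 1*2 + 2*1 + 5*1 = 14
  cat(5) = 1*14 + 1*5 + 2*2 + 5*1 + 14*1 = 42
  cat(6) = 1*42 + 1*14 + 2*5 + 5*2 + 14*1 + 42*1 = 132
Now cat(7):
  cat(0)*cat(6) = 1*132 = 132
  cat(1)*cat(5) = 1*42 = 42
  cat(2)*cat(4) = 2*14 = 28
  cat(3)*cat(3) = 5*5 = 25
  cat(4)*cat(2) = 14*2 = 28
  cat(5)*cat(1) = 42*1 = 42
  cat(6)*cat(0) = 132*1 = 132
= 132 + 42 + 28 + 25 + 28 + 42 + 132
= 429


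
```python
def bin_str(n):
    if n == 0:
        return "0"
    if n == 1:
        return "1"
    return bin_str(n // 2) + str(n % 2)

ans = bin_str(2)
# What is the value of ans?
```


bin_str(2)
= bin_str(1) + "0"
= "1" + "0"
= "10"


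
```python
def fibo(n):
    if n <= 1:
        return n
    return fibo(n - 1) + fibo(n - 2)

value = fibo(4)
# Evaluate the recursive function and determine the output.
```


fibo(4)
= fibo(3) + fibo(2)
= (fibo(2) + fibo(1)) + fibo(2)
Computing bottom-up: fibo(0)=0, fibo(1)=1, fibo(2)=1, fibo(3)=2, fibo(4)=3
= 3


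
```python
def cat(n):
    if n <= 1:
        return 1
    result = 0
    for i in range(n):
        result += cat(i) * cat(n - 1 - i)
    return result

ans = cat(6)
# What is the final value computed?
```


cat(6)
= sum of cat(i) * cat(6-1-i) for i in 0..5
First compute sub-values bottom-up:
  cat(0) = 1, cat(1) = 1
  cat(2) = 1*1 + 1*1 = 2
  cat(3) = 1*2 + 1*1 + 2*1 = 5
  cat(4) = 1*5 + 1*2 + 2*1 + 5*1 = 14
  cat(5) = 1*14 + 1*5 + 2*2 + 5*1 + 14*1 = 42
Now cat(6):
  cat(0)*cat(5) = 1*42 = 42
  cat(1)*cat(4) = 1*14 = 14
  cat(2)*cat(3) = 2*5 = 10
  cat(3)*cat(2) = 5*2 = 10
  cat(4)*cat(1) = 14*1 = 14
  cat(5)*cat(0) = 42*1 = 42
= 42 + 14 + 10 + 10 + 14 + 42
= 132


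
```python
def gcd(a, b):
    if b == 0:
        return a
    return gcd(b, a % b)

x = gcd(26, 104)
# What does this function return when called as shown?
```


gcd(26, 104)
= gcd(104, 26 % 104) = gcd(104, 26)
= gcd(26, 104 % 26) = gcd(26, 0)
b == 0, return a = 26


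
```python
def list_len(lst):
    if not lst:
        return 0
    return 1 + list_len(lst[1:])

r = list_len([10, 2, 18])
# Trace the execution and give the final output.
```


list_len([10, 2, 18])
= 1 + list_len([2, 18])
= 1 + 1 + list_len([18])
= 1 + 1 + 1 + list_len([])
= 1 + 1 + 1 + 0
= 3


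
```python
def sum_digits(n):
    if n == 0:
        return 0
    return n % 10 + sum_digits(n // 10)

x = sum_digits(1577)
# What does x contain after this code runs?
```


sum_digits(1577)
= 7 + sum_digits(157)
= 7 + 7 + sum_digits(15)
= 7 + 7 + 5 + sum_digits(1)
= 7 + 7 + 5 + 1 + sum_digits(0)
= 7 + 7 + 5 + 1 + 0
= 20


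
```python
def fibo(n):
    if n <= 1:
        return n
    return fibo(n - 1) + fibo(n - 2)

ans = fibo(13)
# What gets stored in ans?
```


fibo(13)
= fibo(12) + fibo(11)
= (fibo(11) + fibo(10)) + fibo(11)
Computing bottom-up: fibo(0)=0, fibo(1)=1, fibo(2)=1, fibo(3)=2, fibo(4)=3, fibo(5)=5, fibo(6)=8, fibo(7)=13, fibo(8)=21, fibo(9)=34, fibo(10)=55, fibo(11)=89, fibo(12)=144, fibo(13)=233
= 233


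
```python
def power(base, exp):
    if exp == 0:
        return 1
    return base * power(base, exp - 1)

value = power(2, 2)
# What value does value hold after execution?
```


power(2, 2)
= 2 * power(2, 1)
= 2 * 2 * power(2, 0)
= 2 * 2 * 1
= 4


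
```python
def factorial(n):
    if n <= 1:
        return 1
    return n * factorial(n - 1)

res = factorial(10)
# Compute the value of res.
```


factorial(10)
= 10 * factorial(9)
= 10 * 9 * factorial(8)
= 10 * 9 * 8 * factorial(7)
= 10 * 9 * 8 * 7 * factorial(6)
= 10 * 9 * 8 * 7 * 6 * factorial(5)
= 10 * 9 * 8 * 7 * 6 * 5 * factorial(4)
= 10 * 9 * 8 * 7 * 6 * 5 * 4 * factorial(3)
= 10 * 9 * 8 * 7 * 6 * 5 * 4 * 3 * factorial(2)
= 10 * 9 * 8 * 7 * 6 * 5 * 4 * 3 * 2 * factorial(1)
= 10 * 9 * 8 * 7 * 6 * 5 * 4 * 3 * 2 * 1
= 3628800


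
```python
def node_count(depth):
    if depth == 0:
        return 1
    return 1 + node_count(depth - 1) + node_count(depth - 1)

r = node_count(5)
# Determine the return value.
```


node_count(5)
= 1 + node_count(4) + node_count(4)
= 1 + 2 * node_count(4)
node_count(k) = 2^(k+1) - 1
node_count(0) = 1
node_count(1) = 3
node_count(2) = 7
node_count(3) = 15
node_count(4) = 31
node_count(5) = 2^6 - 1 = 63


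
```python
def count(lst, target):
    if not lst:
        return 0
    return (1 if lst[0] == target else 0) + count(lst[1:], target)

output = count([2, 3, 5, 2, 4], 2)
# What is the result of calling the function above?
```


count([2, 3, 5, 2, 4], 2)
lst[0]=2 == 2: 1 + count([3, 5, 2, 4], 2)
lst[0]=3 != 2: 0 + count([5, 2, 4], 2)
lst[0]=5 != 2: 0 + count([2, 4], 2)
lst[0]=2 == 2: 1 + count([4], 2)
lst[0]=4 != 2: 0 + count([], 2)
= 2


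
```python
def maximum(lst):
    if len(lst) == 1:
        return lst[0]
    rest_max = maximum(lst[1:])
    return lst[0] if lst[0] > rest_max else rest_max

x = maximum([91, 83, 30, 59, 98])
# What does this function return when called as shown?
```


maximum([91, 83, 30, 59, 98])
= compare 91 with maximum([83, 30, 59, 98])
= compare 83 with maximum([30, 59, 98])
= compare 30 with maximum([59, 98])
= compare 59 with maximum([98])
Base: maximum([98]) = 98
compare 59 with 98: max = 98
compare 30 with 98: max = 98
compare 83 with 98: max = 98
compare 91 with 98: max = 98
= 98


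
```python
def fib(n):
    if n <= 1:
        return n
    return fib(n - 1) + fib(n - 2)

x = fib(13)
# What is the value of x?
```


fib(13)
= fib(12) + fib(11)
= (fib(11) + fib(10)) + fib(11)
Computing bottom-up: fib(0)=0, fib(1)=1, fib(2)=1, fib(3)=2, fib(4)=3, fib(5)=5, fib(6)=8, fib(7)=13, fib(8)=21, fib(9)=34, fib(10)=55, fib(11)=89, fib(12)=144, fib(13)=233
= 233


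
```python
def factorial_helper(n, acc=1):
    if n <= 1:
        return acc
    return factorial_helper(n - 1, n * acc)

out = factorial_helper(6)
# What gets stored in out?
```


factorial_helper(6, 1)
= factorial_helper(5, 6 * 1) = factorial_helper(5, 6)
= factorial_helper(4, 5 * 6) = factorial_helper(4, 30)
= factorial_helper(3, 4 * 30) = factorial_helper(3, 120)
= factorial_helper(2, 3 * 120) = factorial_helper(2, 360)
= factorial_helper(1, 2 * 360) = factorial_helper(1, 720)
n <= 1, return acc = 720


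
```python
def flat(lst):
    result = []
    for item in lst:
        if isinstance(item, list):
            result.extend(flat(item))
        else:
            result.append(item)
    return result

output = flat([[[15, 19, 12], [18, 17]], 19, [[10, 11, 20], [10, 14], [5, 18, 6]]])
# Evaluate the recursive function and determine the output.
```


flat([[[15, 19, 12], [18, 17]], 19, [[10, 11, 20], [10, 14], [5, 18, 6]]])
Processing each element:
  [[15, 19, 12], [18, 17]] is a list -> flat recursively -> [15, 19, 12, 18, 17]
  19 is not a list -> append 19
  [[10, 11, 20], [10, 14], [5, 18, 6]] is a list -> flat recursively -> [10, 11, 20, 10, 14, 5, 18, 6]
= [15, 19, 12, 18, 17, 19, 10, 11, 20, 10, 14, 5, 18, 6]


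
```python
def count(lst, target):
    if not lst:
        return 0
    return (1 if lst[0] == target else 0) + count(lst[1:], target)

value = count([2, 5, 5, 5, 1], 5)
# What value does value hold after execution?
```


count([2, 5, 5, 5, 1], 5)
lst[0]=2 != 5: 0 + count([5, 5, 5, 1], 5)
lst[0]=5 == 5: 1 + count([5, 5, 1], 5)
lst[0]=5 == 5: 1 + count([5, 1], 5)
lst[0]=5 == 5: 1 + count([1], 5)
lst[0]=1 != 5: 0 + count([], 5)
= 3


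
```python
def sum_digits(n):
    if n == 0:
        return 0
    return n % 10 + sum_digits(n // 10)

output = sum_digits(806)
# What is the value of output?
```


sum_digits(806)
= 6 + sum_digits(80)
= 6 + 0 + sum_digits(8)
= 6 + 0 + 8 + sum_digits(0)
= 6 + 0 + 8 + 0
= 14


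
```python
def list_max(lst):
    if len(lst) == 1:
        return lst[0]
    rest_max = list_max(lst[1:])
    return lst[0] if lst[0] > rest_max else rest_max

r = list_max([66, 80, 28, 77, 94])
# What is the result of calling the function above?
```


list_max([66, 80, 28, 77, 94])
= compare 66 with list_max([80, 28, 77, 94])
= compare 80 with list_max([28, 77, 94])
= compare 28 with list_max([77, 94])
= compare 77 with list_max([94])
Base: list_max([94]) = 94
compare 77 with 94: max = 94
compare 28 with 94: max = 94
compare 80 with 94: max = 94
compare 66 with 94: max = 94
= 94


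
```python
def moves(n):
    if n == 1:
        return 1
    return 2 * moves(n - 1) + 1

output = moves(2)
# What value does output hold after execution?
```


moves(2)
= 2 * moves(1) + 1
Now compute bottom-up:
moves(1) = 1
moves(2) = 2 * 1 + 1 = 3
= 3


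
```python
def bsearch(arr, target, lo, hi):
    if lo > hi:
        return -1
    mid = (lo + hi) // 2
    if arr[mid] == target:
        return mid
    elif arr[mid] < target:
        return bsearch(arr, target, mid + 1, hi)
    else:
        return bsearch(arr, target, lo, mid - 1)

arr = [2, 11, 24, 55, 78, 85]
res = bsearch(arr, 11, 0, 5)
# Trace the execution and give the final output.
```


bsearch(arr, 11, 0, 5)
lo=0, hi=5, mid=2, arr[mid]=24
24 > 11, search left half
lo=0, hi=1, mid=0, arr[mid]=2
2 < 11, search right half
lo=1, hi=1, mid=1, arr[mid]=11
arr[1] == 11, found at index 1
= 1


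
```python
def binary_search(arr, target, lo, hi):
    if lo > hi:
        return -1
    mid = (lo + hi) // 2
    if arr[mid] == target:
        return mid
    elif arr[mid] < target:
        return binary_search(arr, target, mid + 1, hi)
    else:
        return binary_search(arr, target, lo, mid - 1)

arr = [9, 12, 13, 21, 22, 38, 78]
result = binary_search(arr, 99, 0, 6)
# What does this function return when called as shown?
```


binary_search(arr, 99, 0, 6)
lo=0, hi=6, mid=3, arr[mid]=21
21 < 99, search right half
lo=4, hi=6, mid=5, arr[mid]=38
38 < 99, search right half
lo=6, hi=6, mid=6, arr[mid]=78
78 < 99, search right half
lo > hi, target not found, return -1
= -1


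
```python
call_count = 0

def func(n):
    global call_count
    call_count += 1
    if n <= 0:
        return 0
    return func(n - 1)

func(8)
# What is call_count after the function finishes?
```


func(8) calls func(7) calls ... calls func(0)
Total calls: 8 + 1 (for base case) = 9


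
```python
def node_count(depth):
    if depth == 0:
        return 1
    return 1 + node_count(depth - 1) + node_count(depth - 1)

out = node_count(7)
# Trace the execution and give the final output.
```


node_count(7)
= 1 + node_count(6) + node_count(6)
= 1 + 2 * node_count(6)
node_count(k) = 2^(k+1) - 1
node_count(0) = 1
node_count(1) = 3
node_count(2) = 7
node_count(3) = 15
node_count(4) = 31
node_count(7) = 2^8 - 1 = 255


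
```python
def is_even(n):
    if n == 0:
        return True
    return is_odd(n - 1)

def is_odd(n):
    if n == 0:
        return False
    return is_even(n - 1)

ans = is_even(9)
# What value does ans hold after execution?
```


is_even(9)
= is_odd(8)
= is_even(7)
= is_odd(6)
= is_even(5)
= is_odd(4)
= is_even(3)
= is_odd(2)
= is_even(1)
= is_odd(0)
n == 0: return False
= False


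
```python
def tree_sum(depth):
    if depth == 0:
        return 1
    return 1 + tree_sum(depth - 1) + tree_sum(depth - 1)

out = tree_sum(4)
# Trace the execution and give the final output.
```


tree_sum(4)
= 1 + tree_sum(3) + tree_sum(3)
= 1 + 2 * tree_sum(3)
tree_sum(k) = 2^(k+1) - 1
tree_sum(0) = 1
tree_sum(1) = 3
tree_sum(2) = 7
tree_sum(3) = 15
tree_sum(4) = 31
tree_sum(4) = 2^5 - 1 = 31


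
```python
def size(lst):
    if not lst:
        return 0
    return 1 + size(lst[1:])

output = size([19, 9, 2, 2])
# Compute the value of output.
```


size([19, 9, 2, 2])
= 1 + size([9, 2, 2])
= 1 + 1 + size([2, 2])
= 1 + 1 + 1 + size([2])
= 1 + 1 + 1 + 1 + size([])
= 1 + 1 + 1 + 1 + 0
= 4


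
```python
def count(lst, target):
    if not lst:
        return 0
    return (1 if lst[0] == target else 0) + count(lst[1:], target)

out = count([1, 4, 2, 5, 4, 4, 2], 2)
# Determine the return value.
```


count([1, 4, 2, 5, 4, 4, 2], 2)
lst[0]=1 != 2: 0 + count([4, 2, 5, 4, 4, 2], 2)
lst[0]=4 != 2: 0 + count([2, 5, 4, 4, 2], 2)
lst[0]=2 == 2: 1 + count([5, 4, 4, 2], 2)
lst[0]=5 != 2: 0 + count([4, 4, 2], 2)
lst[0]=4 != 2: 0 + count([4, 2], 2)
lst[0]=4 != 2: 0 + count([2], 2)
lst[0]=2 == 2: 1 + count([], 2)
= 2


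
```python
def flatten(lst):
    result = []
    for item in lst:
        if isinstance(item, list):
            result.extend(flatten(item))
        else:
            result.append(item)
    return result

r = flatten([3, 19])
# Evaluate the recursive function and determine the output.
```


flatten([3, 19])
Processing each element:
  3 is not a list -> append 3
  19 is not a list -> append 19
= [3, 19]


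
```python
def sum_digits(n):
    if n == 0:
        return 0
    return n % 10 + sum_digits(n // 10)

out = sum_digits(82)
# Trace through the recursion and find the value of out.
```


sum_digits(82)
= 2 + sum_digits(8)
= 2 + 8 + sum_digits(0)
= 2 + 8 + 0
= 10


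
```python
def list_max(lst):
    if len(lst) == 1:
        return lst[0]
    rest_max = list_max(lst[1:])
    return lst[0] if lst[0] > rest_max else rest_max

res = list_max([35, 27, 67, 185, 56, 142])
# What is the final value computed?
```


list_max([35, 27, 67, 185, 56, 142])
= compare 35 with list_max([27, 67, 185, 56, 142])
= compare 27 with list_max([67, 185, 56, 142])
= compare 67 with list_max([185, 56, 142])
= compare 185 with list_max([56, 142])
= compare 56 with list_max([142])
Base: list_max([142]) = 142
compare 56 with 142: max = 142
compare 185 with 142: max = 185
compare 67 with 185: max = 185
compare 27 with 185: max = 185
compare 35 with 185: max = 185
= 185


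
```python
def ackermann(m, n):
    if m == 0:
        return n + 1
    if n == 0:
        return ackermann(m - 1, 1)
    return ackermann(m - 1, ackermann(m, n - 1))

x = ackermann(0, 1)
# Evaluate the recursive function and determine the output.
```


ackermann(0, 1)
m == 0: return 1 + 1 = 2
= 2


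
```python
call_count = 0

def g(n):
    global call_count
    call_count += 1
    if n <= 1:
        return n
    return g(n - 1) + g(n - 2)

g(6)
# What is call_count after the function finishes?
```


g(6) calls g(5) and g(4); each non-base call branches into two more.
Let C(k) = total number of calls made by g(k), including the call to g(k) itself.
Base cases: C(0) = 1, C(1) = 1
Recurrence: C(k) = 1 + C(k-1) + C(k-2)
  C(2) = 1 + C(1) + C(0) = 1 + 1 + 1 = 3
  C(3) = 1 + C(2) + C(1) = 1 + 3 + 1 = 5
  C(4) = 1 + C(3) + C(2) = 1 + 5 + 3 = 9
  C(5) = 1 + C(4) + C(3) = 1 + 9 + 5 = 15
  C(6) = 1 + C(5) + C(4) = 1 + 15 + 9 = 25
Total calls = C(6) = 25


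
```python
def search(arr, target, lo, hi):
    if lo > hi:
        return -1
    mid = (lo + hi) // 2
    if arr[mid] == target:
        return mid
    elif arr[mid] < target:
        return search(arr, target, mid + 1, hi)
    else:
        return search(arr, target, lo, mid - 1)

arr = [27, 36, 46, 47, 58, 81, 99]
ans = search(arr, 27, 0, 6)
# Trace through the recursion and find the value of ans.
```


search(arr, 27, 0, 6)
lo=0, hi=6, mid=3, arr[mid]=47
47 > 27, search left half
lo=0, hi=2, mid=1, arr[mid]=36
36 > 27, search left half
lo=0, hi=0, mid=0, arr[mid]=27
arr[0] == 27, found at index 0
= 0


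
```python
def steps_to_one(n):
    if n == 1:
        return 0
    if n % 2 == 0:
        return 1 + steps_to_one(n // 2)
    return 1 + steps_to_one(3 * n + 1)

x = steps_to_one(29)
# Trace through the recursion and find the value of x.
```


steps_to_one(29)
29 is odd -> 3*29+1 = 88 -> steps_to_one(88)
88 is even -> steps_to_one(44)
44 is even -> steps_to_one(22)
22 is even -> steps_to_one(11)
11 is odd -> 3*11+1 = 34 -> steps_to_one(34)
34 is even -> steps_to_one(17)
17 is odd -> 3*17+1 = 52 -> steps_to_one(52)
52 is even -> steps_to_one(26)
26 is even -> steps_to_one(13)
13 is odd -> 3*13+1 = 40 -> steps_to_one(40)
40 is even -> steps_to_one(20)
20 is even -> steps_to_one(10)
10 is even -> steps_to_one(5)
5 is odd -> 3*5+1 = 16 -> steps_to_one(16)
16 is even -> steps_to_one(8)
8 is even -> steps_to_one(4)
4 is even -> steps_to_one(2)
2 is even -> steps_to_one(1)
Reached 1 after 18 steps
= 18


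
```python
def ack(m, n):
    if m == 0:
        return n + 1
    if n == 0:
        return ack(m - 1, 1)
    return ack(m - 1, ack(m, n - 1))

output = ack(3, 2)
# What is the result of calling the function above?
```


ack(3, 2)
= ack(2, ack(3, 1))
First compute ack(3, 1) = 13
= ack(2, 13)
= 29


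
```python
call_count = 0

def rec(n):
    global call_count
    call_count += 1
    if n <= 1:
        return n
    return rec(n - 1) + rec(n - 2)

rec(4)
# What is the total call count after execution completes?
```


rec(4) calls rec(3) and rec(2); each non-base call branches into two more.
Let C(k) = total number of calls made by rec(k), including the call to rec(k) itself.
Base cases: C(0) = 1, C(1) = 1
Recurrence: C(k) = 1 + C(k-1) + C(k-2)
  C(2) = 1 + C(1) + C(0) = 1 + 1 + 1 = 3
  C(3) = 1 + C(2) + C(1) = 1 + 3 + 1 = 5
  C(4) = 1 + C(3) + C(2) = 1 + 5 + 3 = 9
Total calls = C(4) = 9


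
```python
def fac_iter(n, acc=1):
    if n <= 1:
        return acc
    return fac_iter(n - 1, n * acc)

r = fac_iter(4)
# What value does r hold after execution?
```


fac_iter(4, 1)
= fac_iter(3, 4 * 1) = fac_iter(3, 4)
= fac_iter(2, 3 * 4) = fac_iter(2, 12)
= fac_iter(1, 2 * 12) = fac_iter(1, 24)
n <= 1, return acc = 24


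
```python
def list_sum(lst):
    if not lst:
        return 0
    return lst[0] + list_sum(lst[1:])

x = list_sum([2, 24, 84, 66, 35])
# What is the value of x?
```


list_sum([2, 24, 84, 66, 35])
= 2 + list_sum([24, 84, 66, 35])
= 2 + 24 + list_sum([84, 66, 35])
= 2 + 24 + 84 + list_sum([66, 35])
= 2 + 24 + 84 + 66 + list_sum([35])
= 2 + 24 + 84 + 66 + 35 + list_sum([])
= 2 + 24 + 84 + 66 + 35 + 0
= 211


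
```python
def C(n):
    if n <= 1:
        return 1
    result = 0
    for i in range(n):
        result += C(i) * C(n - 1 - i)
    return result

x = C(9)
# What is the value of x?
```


C(9)
= sum of C(i) * C(9-1-i) for i in 0..8
First compute sub-values bottom-up:
  C(0) = 1, C(1) = 1
  C(2) = 1*1 + 1*1 = 2
  C(3) = 1*2 + 1*1 + 2*1 = 5
  C(4) = 1*5 + 1*2 + 2*1 + 5*1 = 14
  C(5) = 1*14 + 1*5 + 2*2 + 5*1 + 14*1 = 42
  C(6) = 1*42 + 1*14 + 2*5 + 5*2 + 14*1 + 42*1 = 132
  C(7) = 1*132 + 1*42 + 2*14 + 5*5 + 14*2 + 42*1 + 132*1 = 429
  C(8) = 1*429 + 1*132 + 2*42 + 5*14 + 14*5 + 42*2 + 132*1 + 429*1 = 1430
Now C(9):
  C(0)*C(8) = 1*1430 = 1430
  C(1)*C(7) = 1*429 = 429
  C(2)*C(6) = 2*132 = 264
  C(3)*C(5) = 5*42 = 210
  C(4)*C(4) = 14*14 = 196
  C(5)*C(3) = 42*5 = 210
  C(6)*C(2) = 132*2 = 264
  C(7)*C(1) = 429*1 = 429
  C(8)*C(0) = 1430*1 = 1430
= 1430 + 429 + 264 + 210 + 196 + 210 + 264 + 429 + 1430
= 4862


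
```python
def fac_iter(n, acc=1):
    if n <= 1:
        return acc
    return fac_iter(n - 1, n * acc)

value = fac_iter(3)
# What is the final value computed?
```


fac_iter(3, 1)
= fac_iter(2, 3 * 1) = fac_iter(2, 3)
= fac_iter(1, 2 * 3) = fac_iter(1, 6)
n <= 1, return acc = 6


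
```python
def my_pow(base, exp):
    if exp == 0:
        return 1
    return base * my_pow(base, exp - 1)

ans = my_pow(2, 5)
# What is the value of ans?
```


my_pow(2, 5)
= 2 * my_pow(2, 4)
= 2 * 2 * my_pow(2, 3)
= 2 * 2 * 2 * my_pow(2, 2)
= 2 * 2 * 2 * 2 * my_pow(2, 1)
= 2 * 2 * 2 * 2 * 2 * my_pow(2, 0)
= 2 * 2 * 2 * 2 * 2 * 1
= 32


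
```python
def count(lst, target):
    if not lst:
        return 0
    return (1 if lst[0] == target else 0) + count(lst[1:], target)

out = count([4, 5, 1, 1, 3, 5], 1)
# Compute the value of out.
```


count([4, 5, 1, 1, 3, 5], 1)
lst[0]=4 != 1: 0 + count([5, 1, 1, 3, 5], 1)
lst[0]=5 != 1: 0 + count([1, 1, 3, 5], 1)
lst[0]=1 == 1: 1 + count([1, 3, 5], 1)
lst[0]=1 == 1: 1 + count([3, 5], 1)
lst[0]=3 != 1: 0 + count([5], 1)
lst[0]=5 != 1: 0 + count([], 1)
= 2


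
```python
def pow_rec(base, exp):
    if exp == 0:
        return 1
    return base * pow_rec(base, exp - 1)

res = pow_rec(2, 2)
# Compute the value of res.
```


pow_rec(2, 2)
= 2 * pow_rec(2, 1)
= 2 * 2 * pow_rec(2, 0)
= 2 * 2 * 1
= 4


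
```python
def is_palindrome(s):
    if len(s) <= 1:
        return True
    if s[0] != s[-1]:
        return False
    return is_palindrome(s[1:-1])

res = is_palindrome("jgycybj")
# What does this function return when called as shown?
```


is_palindrome("jgycybj")
"jgycybj": s[0]='j' == s[-1]='j' -> is_palindrome("gycyb")
"gycyb": s[0]='g' != s[-1]='b' -> False
= False


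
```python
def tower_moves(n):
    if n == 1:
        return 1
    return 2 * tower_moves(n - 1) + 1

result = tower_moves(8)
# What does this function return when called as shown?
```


tower_moves(8)
= 2 * tower_moves(7) + 1
= 2 * (2 * tower_moves(6) + 1) + 1
= 2 * (2 * (2 * tower_moves(5) + 1) + 1) + 1
= 2 * (2 * (2 * (2 * tower_moves(4) + 1) + 1) + 1) + 1
= 2 * (2 * (2 * (2 * (2 * tower_moves(3) + 1) + 1) + 1) + 1) + 1
= 2 * (2 * (2 * (2 * (2 * (2 * tower_moves(2) + 1) + 1) + 1) + 1) + 1) + 1
= 2 * (2 * (2 * (2 * (2 * (2 * (2 * tower_moves(1) + 1) + 1) + 1) + 1) + 1) + 1) + 1
Now compute bottom-up:
tower_moves(1) = 1
tower_moves(2) = 2 * 1 + 1 = 3
tower_moves(3) = 2 * 3 + 1 = 7
tower_moves(4) = 2 * 7 + 1 = 15
tower_moves(5) = 2 * 15 + 1 = 31
tower_moves(6) = 2 * 31 + 1 = 63
tower_moves(7) = 2 * 63 + 1 = 127
tower_moves(8) = 2 * 127 + 1 = 255
= 255


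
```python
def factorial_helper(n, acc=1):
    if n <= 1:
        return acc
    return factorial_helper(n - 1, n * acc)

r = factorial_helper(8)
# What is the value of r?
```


factorial_helper(8, 1)
= factorial_helper(7, 8 * 1) = factorial_helper(7, 8)
= factorial_helper(6, 7 * 8) = factorial_helper(6, 56)
= factorial_helper(5, 6 * 56) = factorial_helper(5, 336)
= factorial_helper(4, 5 * 336) = factorial_helper(4, 1680)
= factorial_helper(3, 4 * 1680) = factorial_helper(3, 6720)
= factorial_helper(2, 3 * 6720) = factorial_helper(2, 20160)
= factorial_helper(1, 2 * 20160) = factorial_helper(1, 40320)
n <= 1, return acc = 40320


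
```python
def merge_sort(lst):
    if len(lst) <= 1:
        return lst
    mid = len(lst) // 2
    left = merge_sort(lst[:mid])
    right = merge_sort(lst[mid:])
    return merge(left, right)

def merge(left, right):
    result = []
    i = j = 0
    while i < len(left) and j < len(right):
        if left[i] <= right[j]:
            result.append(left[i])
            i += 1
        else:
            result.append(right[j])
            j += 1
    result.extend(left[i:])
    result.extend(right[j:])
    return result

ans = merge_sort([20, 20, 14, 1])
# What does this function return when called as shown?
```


merge_sort([20, 20, 14, 1])
Split into [20, 20] and [14, 1]
Left sorted: [20, 20]
Right sorted: [1, 14]
Merge [20, 20] and [1, 14]
= [1, 14, 20, 20]


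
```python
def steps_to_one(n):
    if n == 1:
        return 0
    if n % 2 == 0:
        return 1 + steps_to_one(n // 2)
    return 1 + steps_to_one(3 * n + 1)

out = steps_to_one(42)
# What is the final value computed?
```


steps_to_one(42)
42 is even -> steps_to_one(21)
21 is odd -> 3*21+1 = 64 -> steps_to_one(64)
64 is even -> steps_to_one(32)
32 is even -> steps_to_one(16)
16 is even -> steps_to_one(8)
8 is even -> steps_to_one(4)
4 is even -> steps_to_one(2)
2 is even -> steps_to_one(1)
Reached 1 after 8 steps
= 8


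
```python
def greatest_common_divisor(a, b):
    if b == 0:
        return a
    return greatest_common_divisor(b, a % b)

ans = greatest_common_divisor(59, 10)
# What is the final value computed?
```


greatest_common_divisor(59, 10)
= greatest_common_divisor(10, 59 % 10) = greatest_common_divisor(10, 9)
= greatest_common_divisor(9, 10 % 9) = greatest_common_divisor(9, 1)
= greatest_common_divisor(1, 9 % 1) = greatest_common_divisor(1, 0)
b == 0, return a = 1


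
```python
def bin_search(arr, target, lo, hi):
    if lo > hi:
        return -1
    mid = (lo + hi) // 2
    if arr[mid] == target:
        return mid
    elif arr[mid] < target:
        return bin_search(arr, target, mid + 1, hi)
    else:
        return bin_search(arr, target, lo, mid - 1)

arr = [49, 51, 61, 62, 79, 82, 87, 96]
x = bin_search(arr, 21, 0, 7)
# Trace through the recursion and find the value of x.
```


bin_search(arr, 21, 0, 7)
lo=0, hi=7, mid=3, arr[mid]=62
62 > 21, search left half
lo=0, hi=2, mid=1, arr[mid]=51
51 > 21, search left half
lo=0, hi=0, mid=0, arr[mid]=49
49 > 21, search left half
lo > hi, target not found, return -1
= -1


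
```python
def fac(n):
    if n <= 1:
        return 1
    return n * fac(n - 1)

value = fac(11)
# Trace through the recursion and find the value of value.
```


fac(11)
= 11 * fac(10)
= 11 * 10 * fac(9)
= 11 * 10 * 9 * fac(8)
= 11 * 10 * 9 * 8 * fac(7)
= 11 * 10 * 9 * 8 * 7 * fac(6)
= 11 * 10 * 9 * 8 * 7 * 6 * fac(5)
= 11 * 10 * 9 * 8 * 7 * 6 * 5 * fac(4)
= 11 * 10 * 9 * 8 * 7 * 6 * 5 * 4 * fac(3)
= 11 * 10 * 9 * 8 * 7 * 6 * 5 * 4 * 3 * fac(2)
= 11 * 10 * 9 * 8 * 7 * 6 * 5 * 4 * 3 * 2 * fac(1)
= 11 * 10 * 9 * 8 * 7 * 6 * 5 * 4 * 3 * 2 * 1
= 39916800


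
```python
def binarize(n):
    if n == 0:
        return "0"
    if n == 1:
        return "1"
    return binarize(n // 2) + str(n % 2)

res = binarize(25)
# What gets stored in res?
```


binarize(25)
= binarize(12) + "1"
= binarize(6) + "0" + "1"
= binarize(3) + "0" + "0" + "1"
= binarize(1) + "1" + "0" + "0" + "1"
= "1" + "1" + "0" + "0" + "1"
= "11001"


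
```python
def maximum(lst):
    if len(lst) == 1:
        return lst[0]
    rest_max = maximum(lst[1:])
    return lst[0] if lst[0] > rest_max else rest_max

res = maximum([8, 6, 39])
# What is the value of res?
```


maximum([8, 6, 39])
= compare 8 with maximum([6, 39])
= compare 6 with maximum([39])
Base: maximum([39]) = 39
compare 6 with 39: max = 39
compare 8 with 39: max = 39
= 39


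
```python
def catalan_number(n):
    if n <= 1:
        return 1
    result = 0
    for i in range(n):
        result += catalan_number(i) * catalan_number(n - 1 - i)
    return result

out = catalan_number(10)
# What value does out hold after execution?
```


catalan_number(10)
= sum of catalan_number(i) * catalan_number(10-1-i) for i in 0..9
First compute sub-values bottom-up:
  catalan_number(0) = 1, catalan_number(1) = 1
  catalan_number(2) = 1*1 + 1*1 = 2
  catalan_number(3) = 1*2 + 1*1 + 2*1 = 5
  catalan_number(4) = 1*5 + 1*2 + 2*1 + 5*1 = 14
  catalan_number(5) = 1*14 + 1*5 + 2*2 + 5*1 + 14*1 = 42
  catalan_number(6) = 1*42 + 1*14 + 2*5 + 5*2 + 14*1 + 42*1 = 132
  catalan_number(7) = 1*132 + 1*42 + 2*14 + 5*5 + 14*2 + 42*1 + 132*1 = 429
  catalan_number(8) = 1*429 + 1*132 + 2*42 + 5*14 + 14*5 + 42*2 + 132*1 + 429*1 = 1430
  catalan_number(9) = 1*1430 + 1*429 + 2*132 + 5*42 + 14*14 + 42*5 + 132*2 + 429*1 + 1430*1 = 4862
Now catalan_number(10):
  catalan_number(0)*catalan_number(9) = 1*4862 = 4862
  catalan_number(1)*catalan_number(8) = 1*1430 = 1430
  catalan_number(2)*catalan_number(7) = 2*429 = 858
  catalan_number(3)*catalan_number(6) = 5*132 = 660
  catalan_number(4)*catalan_number(5) = 14*42 = 588
  catalan_number(5)*catalan_number(4) = 42*14 = 588
  catalan_number(6)*catalan_number(3) = 132*5 = 660
  catalan_number(7)*catalan_number(2) = 429*2 = 858
  catalan_number(8)*catalan_number(1) = 1430*1 = 1430
  catalan_number(9)*catalan_number(0) = 4862*1 = 4862
= 4862 + 1430 + 858 + 660 + 588 + 588 + 660 + 858 + 1430 + 4862
= 16796


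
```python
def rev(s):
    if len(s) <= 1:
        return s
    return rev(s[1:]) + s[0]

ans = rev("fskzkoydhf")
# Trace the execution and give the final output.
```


rev("fskzkoydhf")
= rev("skzkoydhf") + "f"
= rev("kzkoydhf") + "s" + "f"
= rev("zkoydhf") + "k" + "s" + "f"
= rev("koydhf") + "z" + "k" + "s" + "f"
= rev("oydhf") + "k" + "z" + "k" + "s" + "f"
= rev("ydhf") + "o" + "k" + "z" + "k" + "s" + "f"
= rev("dhf") + "y" + "o" + "k" + "z" + "k" + "s" + "f"
= rev("hf") + "d" + "y" + "o" + "k" + "z" + "k" + "s" + "f"
= rev("f") + "h" + "d" + "y" + "o" + "k" + "z" + "k" + "s" + "f"
= "f" + "h" + "d" + "y" + "o" + "k" + "z" + "k" + "s" + "f"
= "fhdyokzksf"


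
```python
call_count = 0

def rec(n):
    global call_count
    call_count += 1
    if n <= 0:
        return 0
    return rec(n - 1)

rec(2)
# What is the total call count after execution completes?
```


rec(2) calls rec(1) calls ... calls rec(0)
Total calls: 2 + 1 (for base case) = 3


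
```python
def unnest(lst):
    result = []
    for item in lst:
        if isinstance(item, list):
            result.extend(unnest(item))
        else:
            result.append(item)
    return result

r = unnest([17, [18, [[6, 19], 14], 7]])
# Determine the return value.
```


unnest([17, [18, [[6, 19], 14], 7]])
Processing each element:
  17 is not a list -> append 17
  [18, [[6, 19], 14], 7] is a list -> unnest recursively -> [18, 6, 19, 14, 7]
= [17, 18, 6, 19, 14, 7]


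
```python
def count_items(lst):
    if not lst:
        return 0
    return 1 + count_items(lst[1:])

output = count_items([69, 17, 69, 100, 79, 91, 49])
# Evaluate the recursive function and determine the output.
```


count_items([69, 17, 69, 100, 79, 91, 49])
= 1 + count_items([17, 69, 100, 79, 91, 49])
= 1 + 1 + count_items([69, 100, 79, 91, 49])
= 1 + 1 + 1 + count_items([100, 79, 91, 49])
= 1 + 1 + 1 + 1 + count_items([79, 91, 49])
= 1 + 1 + 1 + 1 + 1 + count_items([91, 49])
= 1 + 1 + 1 + 1 + 1 + 1 + count_items([49])
= 1 + 1 + 1 + 1 + 1 + 1 + 1 + count_items([])
= 1 + 1 + 1 + 1 + 1 + 1 + 1 + 0
= 7
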